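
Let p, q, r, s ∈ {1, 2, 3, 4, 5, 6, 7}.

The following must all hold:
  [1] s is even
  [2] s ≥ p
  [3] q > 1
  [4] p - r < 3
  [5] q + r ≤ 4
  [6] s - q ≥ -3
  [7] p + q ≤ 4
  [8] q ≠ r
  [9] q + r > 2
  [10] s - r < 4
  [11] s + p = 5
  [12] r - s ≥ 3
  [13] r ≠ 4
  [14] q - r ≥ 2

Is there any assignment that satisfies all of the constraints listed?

Constraints 6, 12, and 14 give q − r ≥ 2, r − s ≥ 3, s − q ≥ -3.
Adding all 3 inequalities: the left sides telescope to 0, and the right sides sum to 2 + 3 + (-3) = 2. So 0 ≥ 2, which is false.

Unsatisfiable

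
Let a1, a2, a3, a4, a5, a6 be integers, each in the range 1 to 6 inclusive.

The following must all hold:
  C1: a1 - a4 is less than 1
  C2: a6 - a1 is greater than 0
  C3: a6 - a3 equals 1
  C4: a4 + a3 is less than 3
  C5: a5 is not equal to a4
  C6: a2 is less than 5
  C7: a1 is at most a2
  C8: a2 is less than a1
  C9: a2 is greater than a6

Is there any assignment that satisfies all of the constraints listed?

Constraints 2, 8, and 9 give a6 < a2, a2 < a1, a1 < a6. Chaining: a6 < a2 < a1 < a6, which forces a6 < a6 — impossible.

Unsatisfiable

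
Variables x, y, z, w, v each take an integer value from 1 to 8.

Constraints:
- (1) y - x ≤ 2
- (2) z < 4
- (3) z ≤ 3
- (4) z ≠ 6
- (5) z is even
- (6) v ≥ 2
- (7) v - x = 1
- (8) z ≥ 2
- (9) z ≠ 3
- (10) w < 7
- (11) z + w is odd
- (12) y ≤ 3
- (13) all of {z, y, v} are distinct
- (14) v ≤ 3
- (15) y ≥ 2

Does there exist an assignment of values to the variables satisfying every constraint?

Constraints 3, 6, 8, 12, 14, and 15 confine each of z, y, v to the 2 values {2, 3}.
Constraint 13 requires all 3 of them to be distinct, but only 2 values are available — impossible by the pigeonhole principle.

Unsatisfiable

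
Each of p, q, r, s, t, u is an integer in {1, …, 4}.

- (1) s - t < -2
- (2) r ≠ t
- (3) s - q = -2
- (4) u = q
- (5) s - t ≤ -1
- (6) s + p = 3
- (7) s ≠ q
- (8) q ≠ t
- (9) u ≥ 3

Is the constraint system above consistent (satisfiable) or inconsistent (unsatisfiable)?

Satisfiable

Try p = 2, q = 3, r = 3, s = 1, t = 4, u = 3.
Check constraint 1: s - t = -3; constraint 3: s - q = -2. The remaining constraints are straightforward to verify.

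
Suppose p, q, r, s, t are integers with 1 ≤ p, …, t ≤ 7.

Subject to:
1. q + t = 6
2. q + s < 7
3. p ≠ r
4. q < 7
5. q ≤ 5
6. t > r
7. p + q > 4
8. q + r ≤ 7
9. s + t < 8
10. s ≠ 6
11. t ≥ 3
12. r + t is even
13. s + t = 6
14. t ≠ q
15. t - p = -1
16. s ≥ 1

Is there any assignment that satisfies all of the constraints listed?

Satisfiable

Try p = 5, q = 2, r = 2, s = 2, t = 4.
Check constraint 1: q + t = 6; constraint 2: q + s = 4. The remaining constraints are straightforward to verify.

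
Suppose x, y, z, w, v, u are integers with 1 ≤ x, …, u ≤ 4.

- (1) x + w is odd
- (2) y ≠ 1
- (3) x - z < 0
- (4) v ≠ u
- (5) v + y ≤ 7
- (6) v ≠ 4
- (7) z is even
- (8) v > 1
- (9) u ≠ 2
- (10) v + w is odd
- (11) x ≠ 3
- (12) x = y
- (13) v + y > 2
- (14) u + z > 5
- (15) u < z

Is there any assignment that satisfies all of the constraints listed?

Satisfiable

Take x = 2, y = 2, z = 4, w = 3, v = 2, u = 3. Then constraint 3: x - z = -2; constraint 5: v + y = 4, and every other listed constraint is also met.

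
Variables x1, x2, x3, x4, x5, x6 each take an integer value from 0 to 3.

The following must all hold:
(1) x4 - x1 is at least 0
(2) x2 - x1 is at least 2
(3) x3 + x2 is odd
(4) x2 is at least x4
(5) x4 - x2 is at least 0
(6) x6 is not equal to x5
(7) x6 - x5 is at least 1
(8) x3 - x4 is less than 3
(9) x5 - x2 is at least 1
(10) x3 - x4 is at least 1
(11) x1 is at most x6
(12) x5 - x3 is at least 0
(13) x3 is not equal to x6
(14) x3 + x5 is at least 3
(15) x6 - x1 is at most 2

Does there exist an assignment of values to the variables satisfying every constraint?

Constraints 2, 5, 7, 10, 12, and 15 give x3 − x4 ≥ 1, x4 − x2 ≥ 0, x2 − x1 ≥ 2, x1 − x6 ≥ -2, x6 − x5 ≥ 1, x5 − x3 ≥ 0.
Adding all 6 inequalities: the left sides telescope to 0, and the right sides sum to 1 + 0 + 2 + (-2) + 1 + 0 = 2. So 0 ≥ 2, which is false.

Unsatisfiable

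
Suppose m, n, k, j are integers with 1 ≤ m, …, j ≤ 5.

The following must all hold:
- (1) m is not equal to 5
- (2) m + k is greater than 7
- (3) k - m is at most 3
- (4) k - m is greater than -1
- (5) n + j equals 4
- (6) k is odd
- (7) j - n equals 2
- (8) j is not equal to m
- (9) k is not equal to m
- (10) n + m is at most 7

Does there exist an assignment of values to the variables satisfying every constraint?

Satisfiable

Take m = 4, n = 1, k = 5, j = 3. Then constraint 2: m + k = 9; constraint 3: k - m = 1; constraint 4: k - m = 1, and every other listed constraint is also met.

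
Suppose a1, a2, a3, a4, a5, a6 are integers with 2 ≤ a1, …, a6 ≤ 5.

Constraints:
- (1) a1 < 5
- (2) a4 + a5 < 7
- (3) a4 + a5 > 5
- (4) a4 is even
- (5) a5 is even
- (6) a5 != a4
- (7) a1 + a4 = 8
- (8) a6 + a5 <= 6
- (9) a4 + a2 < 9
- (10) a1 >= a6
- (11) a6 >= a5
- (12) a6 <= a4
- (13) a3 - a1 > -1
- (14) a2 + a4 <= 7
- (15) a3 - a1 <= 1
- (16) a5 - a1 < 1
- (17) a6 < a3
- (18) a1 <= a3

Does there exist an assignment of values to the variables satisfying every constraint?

The assignment a1 = 4, a2 = 2, a3 = 4, a4 = 4, a5 = 2, a6 = 2 works:
  constraint 2 holds since a4 + a5 = 6.
  constraint 3 holds since a4 + a5 = 6.
  constraint 7 holds since a1 + a4 = 8.
The rest check out directly.

Satisfiable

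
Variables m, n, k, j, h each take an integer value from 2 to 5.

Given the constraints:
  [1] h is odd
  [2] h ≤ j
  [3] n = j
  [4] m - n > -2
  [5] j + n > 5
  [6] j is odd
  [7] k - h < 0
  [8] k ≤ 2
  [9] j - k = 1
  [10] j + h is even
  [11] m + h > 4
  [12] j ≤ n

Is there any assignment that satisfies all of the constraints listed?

Take m = 3, n = 3, k = 2, j = 3, h = 3. Then constraint 4: m - n = 0; constraint 5: j + n = 6, and every other listed constraint is also met.

Satisfiable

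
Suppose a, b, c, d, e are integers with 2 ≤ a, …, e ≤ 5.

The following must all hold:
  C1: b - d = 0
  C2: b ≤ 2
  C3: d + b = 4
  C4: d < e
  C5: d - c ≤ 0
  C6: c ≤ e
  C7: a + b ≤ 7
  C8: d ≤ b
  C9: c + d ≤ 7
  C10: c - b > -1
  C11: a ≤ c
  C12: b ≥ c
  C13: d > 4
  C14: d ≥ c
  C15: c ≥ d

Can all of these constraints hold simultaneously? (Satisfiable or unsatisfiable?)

From constraint 13: d ≥ 5. From constraints 2 and 8: d ≤ b and b ≤ 2, so d ≤ 2. But 2 < 5, so no value of d works.

Unsatisfiable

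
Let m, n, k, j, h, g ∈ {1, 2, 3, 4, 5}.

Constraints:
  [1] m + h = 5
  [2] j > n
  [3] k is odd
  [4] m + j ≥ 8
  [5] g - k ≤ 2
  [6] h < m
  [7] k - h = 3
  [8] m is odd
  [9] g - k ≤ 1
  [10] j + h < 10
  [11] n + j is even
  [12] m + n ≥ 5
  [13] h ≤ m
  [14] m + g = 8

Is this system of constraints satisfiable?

Take m = 3, n = 3, k = 5, j = 5, h = 2, g = 5. Then constraint 1: m + h = 5; constraint 4: m + j = 8; constraint 5: g - k = 0, and every other listed constraint is also met.

Satisfiable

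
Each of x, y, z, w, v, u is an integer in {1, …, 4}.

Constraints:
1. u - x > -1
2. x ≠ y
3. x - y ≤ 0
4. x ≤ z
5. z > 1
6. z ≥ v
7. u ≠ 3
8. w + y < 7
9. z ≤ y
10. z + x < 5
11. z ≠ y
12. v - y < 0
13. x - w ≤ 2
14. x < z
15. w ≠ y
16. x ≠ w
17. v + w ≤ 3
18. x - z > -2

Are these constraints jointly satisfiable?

Satisfiable

The assignment x = 1, y = 4, z = 2, w = 2, v = 1, u = 1 works:
  constraint 1 holds since u - x = 0.
  constraint 3 holds since x - y = -3.
  constraint 8 holds since w + y = 6.
The rest check out directly.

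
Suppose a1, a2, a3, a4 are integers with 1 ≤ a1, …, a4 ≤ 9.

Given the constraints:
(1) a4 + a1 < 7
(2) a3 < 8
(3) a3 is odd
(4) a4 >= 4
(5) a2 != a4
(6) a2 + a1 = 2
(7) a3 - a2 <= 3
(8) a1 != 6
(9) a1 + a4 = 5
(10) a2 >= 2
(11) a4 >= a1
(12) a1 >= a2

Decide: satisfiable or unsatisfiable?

From constraints 10 and 12: a1 ≥ a2 ≥ 2. From constraint 4: a4 ≥ 4. Hence a1 + a4 ≥ 6. But constraint 9 requires a1 + a4 = 5, and 5 < 6. Contradiction.

Unsatisfiable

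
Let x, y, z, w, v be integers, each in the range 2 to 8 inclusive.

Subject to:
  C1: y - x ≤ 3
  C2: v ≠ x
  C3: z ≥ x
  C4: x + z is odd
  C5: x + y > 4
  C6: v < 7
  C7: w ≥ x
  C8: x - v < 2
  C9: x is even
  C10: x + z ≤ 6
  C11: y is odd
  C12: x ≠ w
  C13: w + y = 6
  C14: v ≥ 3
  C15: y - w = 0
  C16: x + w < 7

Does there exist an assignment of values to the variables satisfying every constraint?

Satisfiable

Take x = 2, y = 3, z = 3, w = 3, v = 3. Then constraint 1: y - x = 1; constraint 5: x + y = 5, and every other listed constraint is also met.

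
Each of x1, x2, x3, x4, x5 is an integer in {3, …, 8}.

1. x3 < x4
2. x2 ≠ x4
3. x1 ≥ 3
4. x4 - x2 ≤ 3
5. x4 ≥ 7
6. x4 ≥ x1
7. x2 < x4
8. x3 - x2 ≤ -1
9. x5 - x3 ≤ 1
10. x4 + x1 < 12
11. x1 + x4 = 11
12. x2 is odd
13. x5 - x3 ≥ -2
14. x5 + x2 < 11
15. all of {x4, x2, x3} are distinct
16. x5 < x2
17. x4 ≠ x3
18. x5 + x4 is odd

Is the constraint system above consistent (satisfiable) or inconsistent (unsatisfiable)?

Satisfiable

Take x1 = 3, x2 = 5, x3 = 4, x4 = 8, x5 = 3. Then constraint 4: x4 - x2 = 3; constraint 8: x3 - x2 = -1; constraint 9: x5 - x3 = -1, and every other listed constraint is also met.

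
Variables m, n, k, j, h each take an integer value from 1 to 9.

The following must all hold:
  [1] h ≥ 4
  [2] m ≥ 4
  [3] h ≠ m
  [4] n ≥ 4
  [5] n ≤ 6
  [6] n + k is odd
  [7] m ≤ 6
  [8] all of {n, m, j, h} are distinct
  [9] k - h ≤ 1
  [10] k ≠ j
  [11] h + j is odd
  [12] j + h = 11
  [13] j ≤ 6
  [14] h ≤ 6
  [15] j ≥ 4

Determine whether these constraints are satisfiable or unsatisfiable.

Constraints 1, 2, 4, 5, 7, 13, 14, and 15 confine each of n, m, j, h to the 3 values {4, …, 6}.
Constraint 8 requires all 4 of them to be distinct, but only 3 values are available — impossible by the pigeonhole principle.

Unsatisfiable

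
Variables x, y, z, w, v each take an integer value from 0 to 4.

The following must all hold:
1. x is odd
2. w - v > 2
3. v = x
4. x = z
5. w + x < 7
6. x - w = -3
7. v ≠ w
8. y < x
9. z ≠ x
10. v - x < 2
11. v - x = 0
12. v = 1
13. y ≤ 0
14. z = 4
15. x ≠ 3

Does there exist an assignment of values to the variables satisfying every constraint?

Constraint 12 fixes v = 1 and constraint 14 fixes z = 4. Constraints 3 and 4 give v = x = z, so v = z. But 1 ≠ 4 — contradiction.

Unsatisfiable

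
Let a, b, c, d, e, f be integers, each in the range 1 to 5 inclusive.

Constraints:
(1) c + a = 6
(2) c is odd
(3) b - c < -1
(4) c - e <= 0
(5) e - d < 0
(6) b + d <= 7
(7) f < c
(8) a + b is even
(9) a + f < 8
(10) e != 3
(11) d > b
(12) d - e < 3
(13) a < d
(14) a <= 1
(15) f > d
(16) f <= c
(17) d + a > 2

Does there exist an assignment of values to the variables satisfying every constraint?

Constraints 4, 5, 7, and 15 give f < c, c ≤ e, e < d, d < f. Chaining: f < c ≤ e < d < f, which forces f < f — impossible.

Unsatisfiable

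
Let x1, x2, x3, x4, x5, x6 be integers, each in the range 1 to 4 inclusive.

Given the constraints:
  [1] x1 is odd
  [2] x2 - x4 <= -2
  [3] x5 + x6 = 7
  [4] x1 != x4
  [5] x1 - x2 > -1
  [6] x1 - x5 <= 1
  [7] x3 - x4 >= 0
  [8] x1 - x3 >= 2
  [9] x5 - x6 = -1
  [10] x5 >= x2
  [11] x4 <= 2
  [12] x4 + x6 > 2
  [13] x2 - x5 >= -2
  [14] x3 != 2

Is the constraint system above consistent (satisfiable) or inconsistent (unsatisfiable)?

Unsatisfiable

Constraints 2, 6, 7, 8, and 13 give x3 − x4 ≥ 0, x4 − x2 ≥ 2, x2 − x5 ≥ -2, x5 − x1 ≥ -1, x1 − x3 ≥ 2.
Adding all 5 inequalities: the left sides telescope to 0, and the right sides sum to 0 + 2 + (-2) + (-1) + 2 = 1. So 0 ≥ 1, which is false.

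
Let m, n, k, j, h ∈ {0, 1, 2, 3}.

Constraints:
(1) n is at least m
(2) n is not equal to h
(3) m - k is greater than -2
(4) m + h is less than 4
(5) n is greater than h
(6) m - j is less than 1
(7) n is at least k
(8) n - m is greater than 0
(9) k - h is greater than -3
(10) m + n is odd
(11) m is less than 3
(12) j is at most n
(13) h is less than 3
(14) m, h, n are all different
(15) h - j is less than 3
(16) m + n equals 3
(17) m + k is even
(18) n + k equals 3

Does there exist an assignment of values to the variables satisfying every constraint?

Try m = 0, n = 3, k = 0, j = 1, h = 1.
Check constraint 3: m - k = 0; constraint 4: m + h = 1. The remaining constraints are straightforward to verify.

Satisfiable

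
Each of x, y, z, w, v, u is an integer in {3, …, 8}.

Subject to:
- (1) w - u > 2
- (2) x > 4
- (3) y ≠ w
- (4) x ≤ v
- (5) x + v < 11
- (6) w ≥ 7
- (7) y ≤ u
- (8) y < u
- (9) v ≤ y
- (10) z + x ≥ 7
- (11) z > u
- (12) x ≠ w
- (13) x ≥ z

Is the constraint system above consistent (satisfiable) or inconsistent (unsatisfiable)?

Unsatisfiable

Constraints 4, 8, 9, 11, and 13 give v ≤ y, y < u, u < z, z ≤ x, x ≤ v. Chaining: v ≤ y < u < z ≤ x ≤ v, which forces v < v — impossible.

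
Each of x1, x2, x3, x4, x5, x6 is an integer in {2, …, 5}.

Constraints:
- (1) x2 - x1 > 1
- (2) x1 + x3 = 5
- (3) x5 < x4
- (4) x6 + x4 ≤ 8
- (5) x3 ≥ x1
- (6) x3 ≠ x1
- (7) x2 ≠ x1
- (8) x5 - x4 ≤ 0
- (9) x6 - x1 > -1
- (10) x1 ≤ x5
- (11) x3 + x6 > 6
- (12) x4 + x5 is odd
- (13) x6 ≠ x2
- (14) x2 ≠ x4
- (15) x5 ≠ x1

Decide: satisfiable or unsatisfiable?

Take x1 = 2, x2 = 5, x3 = 3, x4 = 4, x5 = 3, x6 = 4. Then constraint 1: x2 - x1 = 3; constraint 2: x1 + x3 = 5; constraint 4: x6 + x4 = 8, and every other listed constraint is also met.

Satisfiable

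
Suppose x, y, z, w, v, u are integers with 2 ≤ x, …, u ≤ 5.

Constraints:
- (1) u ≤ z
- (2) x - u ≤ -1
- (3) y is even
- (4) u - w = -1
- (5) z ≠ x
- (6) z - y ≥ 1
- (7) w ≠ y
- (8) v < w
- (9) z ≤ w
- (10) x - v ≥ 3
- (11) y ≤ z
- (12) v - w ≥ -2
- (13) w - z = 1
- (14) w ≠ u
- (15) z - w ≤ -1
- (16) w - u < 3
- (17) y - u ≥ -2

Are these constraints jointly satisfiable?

Constraints 2, 6, 10, 12, 15, and 17 give v − w ≥ -2, w − z ≥ 1, z − y ≥ 1, y − u ≥ -2, u − x ≥ 1, x − v ≥ 3.
Adding all 6 inequalities: the left sides telescope to 0, and the right sides sum to (-2) + 1 + 1 + (-2) + 1 + 3 = 2. So 0 ≥ 2, which is false.

Unsatisfiable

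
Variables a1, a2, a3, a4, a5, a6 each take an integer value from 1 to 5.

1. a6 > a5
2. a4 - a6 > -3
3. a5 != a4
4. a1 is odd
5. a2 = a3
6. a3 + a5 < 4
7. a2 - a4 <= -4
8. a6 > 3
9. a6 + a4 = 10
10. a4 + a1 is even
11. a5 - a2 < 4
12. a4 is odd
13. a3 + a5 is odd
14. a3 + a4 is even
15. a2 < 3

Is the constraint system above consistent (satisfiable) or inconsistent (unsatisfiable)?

One satisfying assignment is a1 = 5, a2 = 1, a3 = 1, a4 = 5, a5 = 2, a6 = 5.
For the less obvious constraints — constraint 2: a4 - a6 = 0; constraint 6: a3 + a5 = 3; constraint 7: a2 - a4 = -4 — and the others hold by inspection.

Satisfiable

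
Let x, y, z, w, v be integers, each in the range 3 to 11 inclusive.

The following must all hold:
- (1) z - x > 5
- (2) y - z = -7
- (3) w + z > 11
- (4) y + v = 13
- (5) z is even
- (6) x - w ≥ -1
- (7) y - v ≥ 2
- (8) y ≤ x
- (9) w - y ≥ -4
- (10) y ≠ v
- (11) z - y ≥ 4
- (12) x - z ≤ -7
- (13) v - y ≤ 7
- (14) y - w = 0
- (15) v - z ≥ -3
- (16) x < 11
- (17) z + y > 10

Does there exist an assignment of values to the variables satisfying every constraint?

Unsatisfiable

Constraints 6, 7, 9, 12, and 15 give w − y ≥ -4, y − v ≥ 2, v − z ≥ -3, z − x ≥ 7, x − w ≥ -1.
Adding all 5 inequalities: the left sides telescope to 0, and the right sides sum to (-4) + 2 + (-3) + 7 + (-1) = 1. So 0 ≥ 1, which is false.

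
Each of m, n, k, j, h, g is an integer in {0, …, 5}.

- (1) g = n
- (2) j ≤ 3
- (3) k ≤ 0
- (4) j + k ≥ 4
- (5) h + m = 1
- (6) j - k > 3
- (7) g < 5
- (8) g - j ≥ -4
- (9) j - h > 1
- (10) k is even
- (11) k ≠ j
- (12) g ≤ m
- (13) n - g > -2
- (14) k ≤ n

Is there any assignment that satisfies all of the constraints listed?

Unsatisfiable

From constraint 2: j ≤ 3. From constraint 3: k ≤ 0. Hence j + k ≤ 3. But constraint 4 requires j + k ≥ 4, and 4 > 3. Contradiction.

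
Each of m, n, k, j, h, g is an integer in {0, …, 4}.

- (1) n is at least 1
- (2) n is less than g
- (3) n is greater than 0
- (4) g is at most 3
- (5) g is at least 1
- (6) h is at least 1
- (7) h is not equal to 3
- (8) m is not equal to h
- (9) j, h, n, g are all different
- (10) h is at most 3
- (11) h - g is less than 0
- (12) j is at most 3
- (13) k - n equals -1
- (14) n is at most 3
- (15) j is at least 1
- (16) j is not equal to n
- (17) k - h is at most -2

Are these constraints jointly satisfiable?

Unsatisfiable

Constraints 1, 4, 5, 6, 10, 12, 14, and 15 confine each of j, h, n, g to the 3 values {1, …, 3}.
Constraint 9 requires all 4 of them to be distinct, but only 3 values are available — impossible by the pigeonhole principle.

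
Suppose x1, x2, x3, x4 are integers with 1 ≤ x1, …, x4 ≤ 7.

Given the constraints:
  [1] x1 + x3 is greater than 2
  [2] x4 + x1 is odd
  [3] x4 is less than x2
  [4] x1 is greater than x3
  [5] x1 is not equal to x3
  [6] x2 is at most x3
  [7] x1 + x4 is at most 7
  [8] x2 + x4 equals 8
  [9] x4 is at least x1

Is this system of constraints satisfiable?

Unsatisfiable

Constraints 3, 4, 6, and 9 give x4 < x2, x2 ≤ x3, x3 < x1, x1 ≤ x4. Chaining: x4 < x2 ≤ x3 < x1 ≤ x4, which forces x4 < x4 — impossible.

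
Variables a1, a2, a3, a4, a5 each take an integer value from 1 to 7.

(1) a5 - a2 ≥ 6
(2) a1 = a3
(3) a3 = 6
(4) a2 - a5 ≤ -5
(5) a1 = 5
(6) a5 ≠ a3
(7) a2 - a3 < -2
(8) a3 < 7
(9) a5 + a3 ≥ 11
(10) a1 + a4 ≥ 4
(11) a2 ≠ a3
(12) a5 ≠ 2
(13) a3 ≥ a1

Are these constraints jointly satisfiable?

Unsatisfiable

Constraint 5 fixes a1 = 5 and constraint 3 fixes a3 = 6, but constraint 2 requires a1 = a3. Since 5 ≠ 6, contradiction.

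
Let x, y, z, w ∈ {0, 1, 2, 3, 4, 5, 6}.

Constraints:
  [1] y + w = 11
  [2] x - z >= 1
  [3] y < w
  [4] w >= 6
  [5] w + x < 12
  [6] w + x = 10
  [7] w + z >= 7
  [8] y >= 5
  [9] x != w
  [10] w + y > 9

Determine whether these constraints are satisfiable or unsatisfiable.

One satisfying assignment is x = 4, y = 5, z = 3, w = 6.
For the less obvious constraints — constraint 1: y + w = 11; constraint 2: x - z = 1 — and the others hold by inspection.

Satisfiable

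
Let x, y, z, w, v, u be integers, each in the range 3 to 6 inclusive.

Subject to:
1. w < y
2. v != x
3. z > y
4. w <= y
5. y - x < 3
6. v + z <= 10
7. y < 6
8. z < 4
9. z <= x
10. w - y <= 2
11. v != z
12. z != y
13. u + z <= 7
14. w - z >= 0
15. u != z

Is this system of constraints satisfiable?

Unsatisfiable

Constraints 1, 3, and 14 give y < z, z ≤ w, w < y. Chaining: y < z ≤ w < y, which forces y < y — impossible.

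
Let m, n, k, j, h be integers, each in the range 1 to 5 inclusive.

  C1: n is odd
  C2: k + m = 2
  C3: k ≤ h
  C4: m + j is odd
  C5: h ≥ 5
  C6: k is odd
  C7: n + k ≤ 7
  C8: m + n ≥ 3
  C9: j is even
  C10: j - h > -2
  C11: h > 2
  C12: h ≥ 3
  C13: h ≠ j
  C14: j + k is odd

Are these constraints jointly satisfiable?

Try m = 1, n = 3, k = 1, j = 4, h = 5.
Check constraint 2: k + m = 2; constraint 7: n + k = 4. The remaining constraints are straightforward to verify.

Satisfiable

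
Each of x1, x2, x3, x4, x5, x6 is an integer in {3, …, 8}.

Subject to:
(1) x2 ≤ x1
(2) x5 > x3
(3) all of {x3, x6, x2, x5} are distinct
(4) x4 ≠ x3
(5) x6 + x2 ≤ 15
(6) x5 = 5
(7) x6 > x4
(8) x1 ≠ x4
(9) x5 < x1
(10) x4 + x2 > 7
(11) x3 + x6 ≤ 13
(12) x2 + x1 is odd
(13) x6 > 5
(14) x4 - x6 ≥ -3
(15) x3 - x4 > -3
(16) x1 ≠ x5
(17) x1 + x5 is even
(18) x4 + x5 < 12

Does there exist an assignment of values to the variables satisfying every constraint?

Satisfiable

One satisfying assignment is x1 = 7, x2 = 6, x3 = 3, x4 = 4, x5 = 5, x6 = 7.
For the less obvious constraints — constraint 5: x6 + x2 = 13; constraint 10: x4 + x2 = 10; constraint 11: x3 + x6 = 10 — and the others hold by inspection.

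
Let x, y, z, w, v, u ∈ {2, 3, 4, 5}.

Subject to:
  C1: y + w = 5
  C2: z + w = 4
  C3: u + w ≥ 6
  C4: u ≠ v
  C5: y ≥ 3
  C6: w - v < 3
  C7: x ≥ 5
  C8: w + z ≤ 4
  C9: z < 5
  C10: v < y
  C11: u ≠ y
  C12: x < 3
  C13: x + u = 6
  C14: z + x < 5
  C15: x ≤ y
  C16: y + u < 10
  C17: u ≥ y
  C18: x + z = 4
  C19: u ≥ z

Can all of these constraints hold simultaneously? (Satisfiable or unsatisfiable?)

Unsatisfiable

From constraint 7: x ≥ 5. From constraints 5 and 17: u ≥ y ≥ 3. Hence x + u ≥ 8. But constraint 13 requires x + u = 6, and 6 < 8. Contradiction.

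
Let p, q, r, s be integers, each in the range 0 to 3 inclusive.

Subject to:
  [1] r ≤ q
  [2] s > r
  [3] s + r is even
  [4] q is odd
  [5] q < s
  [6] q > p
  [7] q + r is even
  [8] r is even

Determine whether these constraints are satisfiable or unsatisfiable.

Constraint 4 makes q odd and constraint 8 makes r even, so q + r must be odd. Constraint 7 says q + r is even — contradiction.

Unsatisfiable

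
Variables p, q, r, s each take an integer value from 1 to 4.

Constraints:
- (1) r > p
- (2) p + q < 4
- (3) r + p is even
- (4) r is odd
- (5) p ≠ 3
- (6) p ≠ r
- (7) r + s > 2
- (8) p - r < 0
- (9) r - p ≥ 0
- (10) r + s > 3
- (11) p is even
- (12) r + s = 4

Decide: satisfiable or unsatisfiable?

Constraint 4 makes r odd and constraint 11 makes p even, so r + p must be odd. Constraint 3 says r + p is even — contradiction.

Unsatisfiable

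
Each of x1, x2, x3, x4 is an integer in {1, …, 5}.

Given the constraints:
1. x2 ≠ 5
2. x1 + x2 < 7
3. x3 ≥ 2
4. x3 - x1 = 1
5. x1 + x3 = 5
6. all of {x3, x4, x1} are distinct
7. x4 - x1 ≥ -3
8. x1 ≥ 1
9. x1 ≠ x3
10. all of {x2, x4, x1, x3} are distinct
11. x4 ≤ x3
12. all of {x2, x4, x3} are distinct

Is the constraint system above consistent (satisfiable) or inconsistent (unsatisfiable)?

Satisfiable

Setting (x1, x2, x3, x4) = (2, 4, 3, 1) satisfies everything: constraint 2: x1 + x2 = 6; constraint 4: x3 - x1 = 1, and the others follow.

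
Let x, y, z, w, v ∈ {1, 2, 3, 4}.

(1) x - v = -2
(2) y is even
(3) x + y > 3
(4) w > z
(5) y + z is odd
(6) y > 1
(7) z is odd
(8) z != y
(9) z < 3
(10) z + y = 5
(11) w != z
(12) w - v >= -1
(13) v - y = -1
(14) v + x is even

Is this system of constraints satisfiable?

Setting (x, y, z, w, v) = (1, 4, 1, 4, 3) satisfies everything: constraint 1: x - v = -2; constraint 3: x + y = 5, and the others follow.

Satisfiable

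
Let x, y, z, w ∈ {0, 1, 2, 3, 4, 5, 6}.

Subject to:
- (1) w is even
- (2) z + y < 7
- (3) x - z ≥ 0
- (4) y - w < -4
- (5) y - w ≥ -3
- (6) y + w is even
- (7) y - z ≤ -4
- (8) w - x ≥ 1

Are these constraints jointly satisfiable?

Unsatisfiable

Constraints 3, 5, 7, and 8 give z − y ≥ 4, y − w ≥ -3, w − x ≥ 1, x − z ≥ 0.
Adding all 4 inequalities: the left sides telescope to 0, and the right sides sum to 4 + (-3) + 1 + 0 = 2. So 0 ≥ 2, which is false.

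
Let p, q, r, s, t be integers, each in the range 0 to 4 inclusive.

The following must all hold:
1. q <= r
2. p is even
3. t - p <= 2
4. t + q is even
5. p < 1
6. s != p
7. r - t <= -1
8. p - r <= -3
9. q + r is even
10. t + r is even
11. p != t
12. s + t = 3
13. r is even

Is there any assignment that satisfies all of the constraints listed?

Unsatisfiable

Constraints 3, 7, and 8 give t − r ≥ 1, r − p ≥ 3, p − t ≥ -2.
Adding all 3 inequalities: the left sides telescope to 0, and the right sides sum to 1 + 3 + (-2) = 2. So 0 ≥ 2, which is false.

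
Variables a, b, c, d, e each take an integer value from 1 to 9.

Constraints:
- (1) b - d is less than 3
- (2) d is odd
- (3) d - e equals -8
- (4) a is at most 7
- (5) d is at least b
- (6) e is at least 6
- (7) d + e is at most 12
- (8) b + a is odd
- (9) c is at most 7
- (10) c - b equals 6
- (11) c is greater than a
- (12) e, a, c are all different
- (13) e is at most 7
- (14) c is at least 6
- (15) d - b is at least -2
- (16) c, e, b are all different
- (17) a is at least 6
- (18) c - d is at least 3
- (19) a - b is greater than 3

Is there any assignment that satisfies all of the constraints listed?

Unsatisfiable

Constraints 4, 6, 9, 13, 14, and 17 confine each of e, a, c to the 2 values {6, 7}.
Constraint 12 requires all 3 of them to be distinct, but only 2 values are available — impossible by the pigeonhole principle.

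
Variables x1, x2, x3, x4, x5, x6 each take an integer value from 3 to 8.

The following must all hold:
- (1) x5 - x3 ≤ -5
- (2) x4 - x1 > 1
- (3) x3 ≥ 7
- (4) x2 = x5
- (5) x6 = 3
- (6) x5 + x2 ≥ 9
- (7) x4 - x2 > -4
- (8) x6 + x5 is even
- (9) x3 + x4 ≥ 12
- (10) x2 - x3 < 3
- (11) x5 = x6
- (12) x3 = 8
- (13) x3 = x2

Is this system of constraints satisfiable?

Constraint 12 fixes x3 = 8 and constraint 5 fixes x6 = 3. Constraints 4, 11, and 13 give x3 = x2 = x5 = x6, so x3 = x6. But 8 ≠ 3 — contradiction.

Unsatisfiable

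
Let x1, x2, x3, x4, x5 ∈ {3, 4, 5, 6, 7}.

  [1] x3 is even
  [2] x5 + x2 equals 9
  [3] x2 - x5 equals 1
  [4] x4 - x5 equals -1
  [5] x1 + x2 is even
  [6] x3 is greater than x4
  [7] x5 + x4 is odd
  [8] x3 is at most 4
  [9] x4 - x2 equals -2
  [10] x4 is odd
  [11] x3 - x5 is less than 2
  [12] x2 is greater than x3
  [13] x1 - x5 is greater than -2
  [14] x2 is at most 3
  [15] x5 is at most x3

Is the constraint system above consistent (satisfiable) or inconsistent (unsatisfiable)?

From constraints 8 and 15: x5 ≤ x3 ≤ 4. From constraint 14: x2 ≤ 3. Hence x5 + x2 ≤ 7. But constraint 2 requires x5 + x2 = 9, and 9 > 7. Contradiction.

Unsatisfiable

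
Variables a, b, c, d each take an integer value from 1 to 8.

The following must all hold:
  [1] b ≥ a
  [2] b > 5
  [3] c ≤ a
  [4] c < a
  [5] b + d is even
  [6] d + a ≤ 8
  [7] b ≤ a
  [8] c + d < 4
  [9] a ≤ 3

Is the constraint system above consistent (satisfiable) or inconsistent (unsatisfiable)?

Unsatisfiable

From constraint 2: b ≥ 6. From constraints 7 and 9: b ≤ a and a ≤ 3, so b ≤ 3. But 3 < 6, so no value of b works.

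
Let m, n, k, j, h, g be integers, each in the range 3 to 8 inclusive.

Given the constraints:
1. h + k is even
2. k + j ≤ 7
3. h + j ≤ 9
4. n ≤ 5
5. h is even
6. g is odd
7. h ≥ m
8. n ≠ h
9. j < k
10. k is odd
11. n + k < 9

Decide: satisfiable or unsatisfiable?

Unsatisfiable

Constraint 5 makes h even and constraint 10 makes k odd, so h + k must be odd. Constraint 1 says h + k is even — contradiction.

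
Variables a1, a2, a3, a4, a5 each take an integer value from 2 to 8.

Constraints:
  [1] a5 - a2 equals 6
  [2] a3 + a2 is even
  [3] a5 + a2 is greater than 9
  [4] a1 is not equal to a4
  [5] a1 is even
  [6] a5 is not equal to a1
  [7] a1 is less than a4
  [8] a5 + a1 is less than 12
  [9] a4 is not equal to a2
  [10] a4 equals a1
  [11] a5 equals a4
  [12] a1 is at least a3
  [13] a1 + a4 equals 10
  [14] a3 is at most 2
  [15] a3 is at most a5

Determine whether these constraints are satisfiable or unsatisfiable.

Unsatisfiable

From constraints 10 and 11, a5 = a4 = a1, so a5 = a1. But constraint 6 says a5 ≠ a1. Contradiction.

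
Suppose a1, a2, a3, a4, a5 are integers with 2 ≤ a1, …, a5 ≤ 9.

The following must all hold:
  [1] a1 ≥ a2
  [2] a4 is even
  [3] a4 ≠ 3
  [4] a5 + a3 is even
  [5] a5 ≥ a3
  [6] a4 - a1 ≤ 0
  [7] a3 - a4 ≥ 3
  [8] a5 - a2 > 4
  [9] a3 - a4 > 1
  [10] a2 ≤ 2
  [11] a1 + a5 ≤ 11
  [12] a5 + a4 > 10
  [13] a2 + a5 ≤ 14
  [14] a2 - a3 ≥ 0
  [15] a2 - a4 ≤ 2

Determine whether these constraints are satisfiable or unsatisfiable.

Constraints 7, 14, and 15 give a4 − a2 ≥ -2, a2 − a3 ≥ 0, a3 − a4 ≥ 3.
Adding all 3 inequalities: the left sides telescope to 0, and the right sides sum to (-2) + 0 + 3 = 1. So 0 ≥ 1, which is false.

Unsatisfiable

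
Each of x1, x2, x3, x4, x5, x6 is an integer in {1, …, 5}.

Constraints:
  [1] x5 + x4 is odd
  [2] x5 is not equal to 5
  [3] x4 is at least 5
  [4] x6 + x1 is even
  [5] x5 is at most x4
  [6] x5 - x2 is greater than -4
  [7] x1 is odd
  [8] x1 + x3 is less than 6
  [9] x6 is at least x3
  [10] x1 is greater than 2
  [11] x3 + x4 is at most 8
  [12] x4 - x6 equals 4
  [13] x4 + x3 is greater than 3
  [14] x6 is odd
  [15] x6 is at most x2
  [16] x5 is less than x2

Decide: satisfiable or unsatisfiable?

Satisfiable

Try x1 = 3, x2 = 5, x3 = 1, x4 = 5, x5 = 2, x6 = 1.
Check constraint 6: x5 - x2 = -3; constraint 8: x1 + x3 = 4; constraint 11: x3 + x4 = 6. The remaining constraints are straightforward to verify.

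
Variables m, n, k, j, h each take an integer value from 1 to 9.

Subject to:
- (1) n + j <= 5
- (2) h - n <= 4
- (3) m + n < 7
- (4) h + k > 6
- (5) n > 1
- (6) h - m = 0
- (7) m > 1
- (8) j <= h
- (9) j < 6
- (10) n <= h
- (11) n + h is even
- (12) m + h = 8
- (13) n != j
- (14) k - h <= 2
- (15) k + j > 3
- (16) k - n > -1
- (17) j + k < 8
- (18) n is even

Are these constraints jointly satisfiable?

The assignment m = 4, n = 2, k = 4, j = 1, h = 4 works:
  constraint 1 holds since n + j = 3.
  constraint 2 holds since h - n = 2.
The rest check out directly.

Satisfiable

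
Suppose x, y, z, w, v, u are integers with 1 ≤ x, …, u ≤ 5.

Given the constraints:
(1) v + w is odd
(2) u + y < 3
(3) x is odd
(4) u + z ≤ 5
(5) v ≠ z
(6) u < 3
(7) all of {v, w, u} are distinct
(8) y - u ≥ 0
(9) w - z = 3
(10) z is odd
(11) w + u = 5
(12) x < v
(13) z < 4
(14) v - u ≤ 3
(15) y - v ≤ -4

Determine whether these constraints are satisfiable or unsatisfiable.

Constraints 8, 14, and 15 give y − u ≥ 0, u − v ≥ -3, v − y ≥ 4.
Adding all 3 inequalities: the left sides telescope to 0, and the right sides sum to 0 + (-3) + 4 = 1. So 0 ≥ 1, which is false.

Unsatisfiable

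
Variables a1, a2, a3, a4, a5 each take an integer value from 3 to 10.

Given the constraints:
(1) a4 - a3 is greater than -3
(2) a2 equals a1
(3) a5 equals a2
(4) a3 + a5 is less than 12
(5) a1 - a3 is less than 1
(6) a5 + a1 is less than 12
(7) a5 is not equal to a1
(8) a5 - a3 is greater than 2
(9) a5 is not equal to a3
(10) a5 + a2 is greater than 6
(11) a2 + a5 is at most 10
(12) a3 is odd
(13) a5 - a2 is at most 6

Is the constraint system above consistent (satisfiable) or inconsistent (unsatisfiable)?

Unsatisfiable

From constraints 2 and 3, a5 = a2 = a1, so a5 = a1. But constraint 7 says a5 ≠ a1. Contradiction.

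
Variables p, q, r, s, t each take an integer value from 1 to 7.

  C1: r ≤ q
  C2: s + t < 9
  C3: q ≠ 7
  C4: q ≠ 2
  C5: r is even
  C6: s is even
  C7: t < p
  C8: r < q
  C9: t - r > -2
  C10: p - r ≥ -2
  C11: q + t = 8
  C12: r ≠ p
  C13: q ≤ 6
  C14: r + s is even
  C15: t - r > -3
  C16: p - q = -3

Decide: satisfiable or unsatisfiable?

Try p = 3, q = 6, r = 2, s = 6, t = 2.
Check constraint 2: s + t = 8; constraint 9: t - r = 0. The remaining constraints are straightforward to verify.

Satisfiable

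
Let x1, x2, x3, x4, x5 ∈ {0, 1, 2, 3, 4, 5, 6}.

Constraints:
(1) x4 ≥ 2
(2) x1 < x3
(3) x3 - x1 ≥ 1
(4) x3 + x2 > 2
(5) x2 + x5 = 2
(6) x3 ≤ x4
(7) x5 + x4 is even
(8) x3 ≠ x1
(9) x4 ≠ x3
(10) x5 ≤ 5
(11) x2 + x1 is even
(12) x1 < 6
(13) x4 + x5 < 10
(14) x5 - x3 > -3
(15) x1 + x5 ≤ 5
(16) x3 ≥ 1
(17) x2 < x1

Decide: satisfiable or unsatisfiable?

Setting (x1, x2, x3, x4, x5) = (2, 0, 4, 6, 2) satisfies everything: constraint 3: x3 - x1 = 2; constraint 4: x3 + x2 = 4; constraint 5: x2 + x5 = 2, and the others follow.

Satisfiable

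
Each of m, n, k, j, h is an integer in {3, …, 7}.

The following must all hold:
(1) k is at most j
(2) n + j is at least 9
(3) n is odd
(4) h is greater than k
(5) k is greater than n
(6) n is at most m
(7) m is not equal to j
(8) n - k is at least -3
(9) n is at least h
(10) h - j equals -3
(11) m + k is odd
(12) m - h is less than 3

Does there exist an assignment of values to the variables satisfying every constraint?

Unsatisfiable

Constraints 4, 5, and 9 give k < h, h ≤ n, n < k. Chaining: k < h ≤ n < k, which forces k < k — impossible.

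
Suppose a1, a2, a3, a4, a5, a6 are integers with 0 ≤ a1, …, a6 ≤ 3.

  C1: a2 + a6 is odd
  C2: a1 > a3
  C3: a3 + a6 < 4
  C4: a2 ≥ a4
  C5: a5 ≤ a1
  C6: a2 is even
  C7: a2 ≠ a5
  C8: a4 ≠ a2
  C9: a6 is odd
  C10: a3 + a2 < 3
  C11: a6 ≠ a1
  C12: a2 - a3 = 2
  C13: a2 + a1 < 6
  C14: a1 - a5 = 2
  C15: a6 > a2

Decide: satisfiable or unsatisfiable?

Satisfiable

Take a1 = 2, a2 = 2, a3 = 0, a4 = 1, a5 = 0, a6 = 3. Then constraint 3: a3 + a6 = 3; constraint 10: a3 + a2 = 2; constraint 12: a2 - a3 = 2, and every other listed constraint is also met.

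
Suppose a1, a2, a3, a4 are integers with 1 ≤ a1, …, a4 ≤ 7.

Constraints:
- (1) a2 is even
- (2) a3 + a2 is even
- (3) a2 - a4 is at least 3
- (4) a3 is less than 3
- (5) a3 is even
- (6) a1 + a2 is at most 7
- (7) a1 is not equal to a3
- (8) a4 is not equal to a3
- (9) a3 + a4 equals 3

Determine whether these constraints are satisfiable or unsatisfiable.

One satisfying assignment is a1 = 3, a2 = 4, a3 = 2, a4 = 1.
For the less obvious constraints — constraint 3: a2 - a4 = 3; constraint 6: a1 + a2 = 7 — and the others hold by inspection.

Satisfiable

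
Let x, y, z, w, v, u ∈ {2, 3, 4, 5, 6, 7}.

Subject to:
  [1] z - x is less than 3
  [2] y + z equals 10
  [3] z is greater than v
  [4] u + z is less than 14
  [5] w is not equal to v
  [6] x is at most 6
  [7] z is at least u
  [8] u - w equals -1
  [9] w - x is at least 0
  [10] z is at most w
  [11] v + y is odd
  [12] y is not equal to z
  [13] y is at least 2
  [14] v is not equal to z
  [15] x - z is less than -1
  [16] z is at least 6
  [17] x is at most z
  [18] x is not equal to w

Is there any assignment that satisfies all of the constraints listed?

Satisfiable

Try x = 5, y = 3, z = 7, w = 7, v = 4, u = 6.
Check constraint 1: z - x = 2; constraint 2: y + z = 10; constraint 4: u + z = 13. The remaining constraints are straightforward to verify.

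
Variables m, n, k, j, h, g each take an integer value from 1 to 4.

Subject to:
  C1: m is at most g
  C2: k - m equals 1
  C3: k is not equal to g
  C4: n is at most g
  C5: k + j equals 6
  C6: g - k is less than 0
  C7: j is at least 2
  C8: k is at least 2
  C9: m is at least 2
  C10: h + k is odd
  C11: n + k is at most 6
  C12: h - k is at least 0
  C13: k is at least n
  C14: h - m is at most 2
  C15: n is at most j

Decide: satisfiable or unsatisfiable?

One satisfying assignment is m = 2, n = 1, k = 3, j = 3, h = 4, g = 2.
For the less obvious constraints — constraint 2: k - m = 1; constraint 5: k + j = 6 — and the others hold by inspection.

Satisfiable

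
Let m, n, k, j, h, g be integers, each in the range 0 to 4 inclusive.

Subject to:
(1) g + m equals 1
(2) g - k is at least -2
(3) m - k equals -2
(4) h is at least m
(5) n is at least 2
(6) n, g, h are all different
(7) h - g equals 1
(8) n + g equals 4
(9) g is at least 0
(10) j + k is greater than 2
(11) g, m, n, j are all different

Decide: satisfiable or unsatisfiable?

Setting (m, n, k, j, h, g) = (0, 3, 2, 2, 2, 1) satisfies everything: constraint 1: g + m = 1; constraint 2: g - k = -1; constraint 3: m - k = -2, and the others follow.

Satisfiable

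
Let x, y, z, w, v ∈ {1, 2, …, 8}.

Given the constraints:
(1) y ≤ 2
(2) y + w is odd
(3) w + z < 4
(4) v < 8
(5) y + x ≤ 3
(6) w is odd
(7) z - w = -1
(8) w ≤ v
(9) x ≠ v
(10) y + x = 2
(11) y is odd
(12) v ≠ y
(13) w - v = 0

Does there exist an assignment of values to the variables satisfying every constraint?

Unsatisfiable

Constraint 11 makes y odd and constraint 6 makes w odd, so y + w must be even. Constraint 2 says y + w is odd — contradiction.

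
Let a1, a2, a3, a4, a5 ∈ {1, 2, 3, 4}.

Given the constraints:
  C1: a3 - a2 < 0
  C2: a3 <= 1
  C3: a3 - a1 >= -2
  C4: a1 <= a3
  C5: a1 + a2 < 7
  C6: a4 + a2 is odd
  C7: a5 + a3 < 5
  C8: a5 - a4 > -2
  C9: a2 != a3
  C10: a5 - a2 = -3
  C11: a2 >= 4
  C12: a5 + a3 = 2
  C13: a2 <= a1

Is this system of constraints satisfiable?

Unsatisfiable

From constraints 11 and 13: a1 ≥ a2 and a2 ≥ 4, so a1 ≥ 4. From constraints 2 and 4: a1 ≤ a3 and a3 ≤ 1, so a1 ≤ 1. But 1 < 4, so no value of a1 works.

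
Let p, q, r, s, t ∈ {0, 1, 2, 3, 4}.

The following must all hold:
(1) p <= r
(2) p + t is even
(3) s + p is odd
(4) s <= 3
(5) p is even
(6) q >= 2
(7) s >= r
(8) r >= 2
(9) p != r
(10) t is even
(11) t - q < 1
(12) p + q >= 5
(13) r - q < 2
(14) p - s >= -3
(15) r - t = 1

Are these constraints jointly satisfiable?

Satisfiable

One satisfying assignment is p = 2, q = 3, r = 3, s = 3, t = 2.
For the less obvious constraints — constraint 11: t - q = -1; constraint 12: p + q = 5; constraint 13: r - q = 0 — and the others hold by inspection.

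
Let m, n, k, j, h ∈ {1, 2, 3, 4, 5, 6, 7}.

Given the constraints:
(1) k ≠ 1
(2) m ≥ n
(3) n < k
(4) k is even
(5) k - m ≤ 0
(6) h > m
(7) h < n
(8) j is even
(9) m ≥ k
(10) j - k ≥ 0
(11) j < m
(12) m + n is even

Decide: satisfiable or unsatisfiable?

Constraints 3, 6, 7, 10, and 11 give n < k, k ≤ j, j < m, m < h, h < n. Chaining: n < k ≤ j < m < h < n, which forces n < n — impossible.

Unsatisfiable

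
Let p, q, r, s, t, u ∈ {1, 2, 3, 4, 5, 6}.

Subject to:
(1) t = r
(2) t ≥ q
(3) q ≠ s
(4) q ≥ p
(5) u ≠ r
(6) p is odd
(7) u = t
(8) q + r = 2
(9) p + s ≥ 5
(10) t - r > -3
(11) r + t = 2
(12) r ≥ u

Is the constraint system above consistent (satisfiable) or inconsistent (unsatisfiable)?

From constraints 1 and 7, u = t = r, so u = r. But constraint 5 says u ≠ r. Contradiction.

Unsatisfiable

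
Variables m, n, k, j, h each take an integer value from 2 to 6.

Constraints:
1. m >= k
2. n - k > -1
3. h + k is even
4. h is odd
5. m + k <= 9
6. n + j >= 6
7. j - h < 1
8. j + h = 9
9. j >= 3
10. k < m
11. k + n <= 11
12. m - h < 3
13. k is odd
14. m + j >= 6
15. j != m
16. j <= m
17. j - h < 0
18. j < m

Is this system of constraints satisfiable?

One satisfying assignment is m = 5, n = 5, k = 3, j = 4, h = 5.
For the less obvious constraints — constraint 2: n - k = 2; constraint 5: m + k = 8 — and the others hold by inspection.

Satisfiable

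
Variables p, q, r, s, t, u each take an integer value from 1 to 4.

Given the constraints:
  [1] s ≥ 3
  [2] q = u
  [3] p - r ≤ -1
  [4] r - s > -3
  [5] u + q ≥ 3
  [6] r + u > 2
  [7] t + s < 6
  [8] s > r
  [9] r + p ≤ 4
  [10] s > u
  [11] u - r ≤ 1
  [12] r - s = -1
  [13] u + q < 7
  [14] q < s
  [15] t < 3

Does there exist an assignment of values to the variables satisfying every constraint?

Setting (p, q, r, s, t, u) = (1, 2, 2, 3, 1, 2) satisfies everything: constraint 3: p - r = -1; constraint 4: r - s = -1, and the others follow.

Satisfiable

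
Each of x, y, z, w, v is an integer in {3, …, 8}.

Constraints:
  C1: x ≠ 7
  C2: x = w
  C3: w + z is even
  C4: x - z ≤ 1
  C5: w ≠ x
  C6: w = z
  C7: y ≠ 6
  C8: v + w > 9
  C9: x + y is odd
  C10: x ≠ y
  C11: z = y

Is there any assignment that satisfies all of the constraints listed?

From constraints 2, 6, and 11, x = w = z = y, so x = y. But constraint 10 says x ≠ y. Contradiction.

Unsatisfiable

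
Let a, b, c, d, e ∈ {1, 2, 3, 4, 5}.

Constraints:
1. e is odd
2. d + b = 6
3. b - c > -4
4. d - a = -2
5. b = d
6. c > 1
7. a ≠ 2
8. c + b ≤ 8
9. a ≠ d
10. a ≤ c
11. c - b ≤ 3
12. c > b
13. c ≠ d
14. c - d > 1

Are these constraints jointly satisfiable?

Satisfiable

One satisfying assignment is a = 5, b = 3, c = 5, d = 3, e = 5.
For the less obvious constraints — constraint 2: d + b = 6; constraint 3: b - c = -2 — and the others hold by inspection.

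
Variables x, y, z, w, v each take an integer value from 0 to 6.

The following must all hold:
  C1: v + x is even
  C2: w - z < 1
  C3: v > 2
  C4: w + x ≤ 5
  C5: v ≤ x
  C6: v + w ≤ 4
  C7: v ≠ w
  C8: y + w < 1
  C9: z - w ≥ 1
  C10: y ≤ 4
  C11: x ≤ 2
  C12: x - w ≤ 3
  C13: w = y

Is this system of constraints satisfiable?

Unsatisfiable

From constraint 3: v ≥ 3. From constraints 5 and 11: v ≤ x and x ≤ 2, so v ≤ 2. But 2 < 3, so no value of v works.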